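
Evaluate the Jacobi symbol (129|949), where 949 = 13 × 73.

Reciprocity: 129 ≡ 1 and 949 ≡ 1 (mod 4), so (129/949) = +(949/129).
Reduce top mod 129: now compute (46/129).
Pull out 2: since 129 ≡ 1 (mod 8), (2/129) = +1.
Reciprocity: 23 ≡ 3 and 129 ≡ 1 (mod 4), so (23/129) = +(129/23).
Reduce top mod 23: now compute (14/23).
Pull out 2: since 23 ≡ 7 (mod 8), (2/23) = +1.
Reciprocity: 7 ≡ 3 and 23 ≡ 3 (mod 4), so (7/23) = −(23/7).
Reduce top mod 7: now compute (2/7).
Pull out 2: since 7 ≡ 7 (mod 8), (2/7) = +1.
Reached (1/7) = 1. Collecting the sign flips along the way, the symbol is -1.

-1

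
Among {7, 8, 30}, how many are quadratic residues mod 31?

2

(7/31) = +1 → QR.
(8/31) = +1 → QR.
(30/31) = -1 → non-residue.
Total quadratic residues among the 3: 2.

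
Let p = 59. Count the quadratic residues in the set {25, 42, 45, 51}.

3

(25/59) = +1 → QR.
(42/59) = -1 → non-residue.
(45/59) = +1 → QR.
(51/59) = +1 → QR.
Total quadratic residues among the 4: 3.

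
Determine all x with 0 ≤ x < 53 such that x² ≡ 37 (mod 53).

14, 39

53 ≡ 1 (mod 4), so we find a root by search.
Trying successive values, 14² = 196 ≡ 37 (mod 53). The other root is 53 − 14 = 39.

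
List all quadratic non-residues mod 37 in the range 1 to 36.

2 5 6 8 13 14 15 17 18 19 20 22 23 24 29 31 32 35

Square k = 1,…,18 (k and 37−k give the same square):
1²=1, 2²=4, 3²=9, 4²=16, 5²=25, 6²=36, 7²≡12, 8²≡27, 9²≡7, 10²≡26, 11²≡10, 12²≡33, 13²≡21, 14²≡11, 15²≡3, 16²≡34, 17²≡30, 18²≡28 (mod 37).
The residues are {1, 3, 4, 7, 9, 10, 11, 12, 16, 21, 25, 26, 27, 28, 30, 33, 34, 36}; the non-residues are the remaining 18 nonzero classes.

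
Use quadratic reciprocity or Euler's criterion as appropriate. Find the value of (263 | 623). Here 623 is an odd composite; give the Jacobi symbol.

Reciprocity: 263 ≡ 3 and 623 ≡ 3 (mod 4), so (263/623) = −(623/263).
Reduce top mod 263: now compute (97/263).
Reciprocity: 97 ≡ 1 and 263 ≡ 3 (mod 4), so (97/263) = +(263/97).
Reduce top mod 97: now compute (69/97).
Reciprocity: 69 ≡ 1 and 97 ≡ 1 (mod 4), so (69/97) = +(97/69).
Reduce top mod 69: now compute (28/69).
Pull out 2^2: since 69 ≡ 5 (mod 8), (2/69) = -1, so (2/69)^2 = +1.
Reciprocity: 7 ≡ 3 and 69 ≡ 1 (mod 4), so (7/69) = +(69/7).
Reduce top mod 7: now compute (6/7).
Pull out 2: since 7 ≡ 7 (mod 8), (2/7) = +1.
Reciprocity: 3 ≡ 3 and 7 ≡ 3 (mod 4), so (3/7) = −(7/3).
Reduce top mod 3: now compute (1/3).
Reached (1/3) = 1. Collecting the sign flips along the way, the symbol is +1.

1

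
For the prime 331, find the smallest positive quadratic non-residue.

(2/331) = −1, so 2 is the smallest positive non-residue mod 331.

2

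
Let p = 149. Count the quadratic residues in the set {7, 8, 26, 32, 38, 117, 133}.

(7/149) = +1 → QR.
(8/149) = -1 → non-residue.
(26/149) = +1 → QR.
(32/149) = -1 → non-residue.
(38/149) = -1 → non-residue.
(117/149) = -1 → non-residue.
(133/149) = +1 → QR.
Total quadratic residues among the 7: 3.

3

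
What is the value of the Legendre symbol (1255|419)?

First reduce: 1255 ≡ 417 (mod 419).
Reciprocity: 417 ≡ 1 and 419 ≡ 3 (mod 4), so (417/419) = +(419/417).
Reduce top mod 417: now compute (2/417).
Pull out 2: since 417 ≡ 1 (mod 8), (2/417) = +1.
Reached (1/417) = 1. Collecting the sign flips along the way, the symbol is +1.

1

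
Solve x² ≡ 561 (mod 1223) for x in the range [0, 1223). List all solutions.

Since 1223 ≡ 3 (mod 4), a square root of 561 is 561^((1223+1)/4) = 561^306 mod 1223.
Repeated squaring: 561^2≡410, 561^4≡549, 561^8≡543, 561^16≡106, 561^32≡229, 561^64≡1075, 561^128≡1113, 561^256≡1093 (mod 1223).
561^306 = 561^(256+32+16+2) ≡ 162 (mod 1223).
Check: 162² = 26244 ≡ 561 (mod 1223). The two roots are 162 and 1061.

162, 1061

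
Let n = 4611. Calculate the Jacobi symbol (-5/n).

First reduce: -5 ≡ 4606 (mod 4611).
Pull out 2: since 4611 ≡ 3 (mod 8), (2/4611) = -1.
Reciprocity: 2303 ≡ 3 and 4611 ≡ 3 (mod 4), so (2303/4611) = −(4611/2303).
Reduce top mod 2303: now compute (5/2303).
Reciprocity: 5 ≡ 1 and 2303 ≡ 3 (mod 4), so (5/2303) = +(2303/5).
Reduce top mod 5: now compute (3/5).
Reciprocity: 3 ≡ 3 and 5 ≡ 1 (mod 4), so (3/5) = +(5/3).
Reduce top mod 3: now compute (2/3).
Pull out 2: since 3 ≡ 3 (mod 8), (2/3) = -1.
Reached (1/3) = 1. Collecting the sign flips along the way, the symbol is -1.

-1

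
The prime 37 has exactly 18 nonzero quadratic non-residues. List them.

Square k = 1,…,18 (k and 37−k give the same square):
1²=1, 2²=4, 3²=9, 4²=16, 5²=25, 6²=36, 7²≡12, 8²≡27, 9²≡7, 10²≡26, 11²≡10, 12²≡33, 13²≡21, 14²≡11, 15²≡3, 16²≡34, 17²≡30, 18²≡28 (mod 37).
The residues are {1, 3, 4, 7, 9, 10, 11, 12, 16, 21, 25, 26, 27, 28, 30, 33, 34, 36}; the non-residues are the remaining 18 nonzero classes.

2 5 6 8 13 14 15 17 18 19 20 22 23 24 29 31 32 35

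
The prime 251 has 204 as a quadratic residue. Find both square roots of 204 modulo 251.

63, 188

Since 251 ≡ 3 (mod 4), a square root of 204 is 204^((251+1)/4) = 204^63 mod 251.
Repeated squaring: 204^2≡201, 204^4≡241, 204^8≡100, 204^16≡211, 204^32≡94 (mod 251).
204^63 = 204^(32+16+8+4+2+1) ≡ 63 (mod 251).
Check: 63² = 3969 ≡ 204 (mod 251). The two roots are 63 and 188.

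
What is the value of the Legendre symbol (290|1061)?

1

Euler's criterion: (290/1061) ≡ 290^530 (mod 1061).
290^2 ≡ 281 (mod 1061)
290^4 ≡ 447 (mod 1061)
290^8 ≡ 341 (mod 1061)
290^16 ≡ 632 (mod 1061)
290^32 ≡ 488 (mod 1061)
290^64 ≡ 480 (mod 1061)
290^128 ≡ 163 (mod 1061)
290^256 ≡ 44 (mod 1061)
290^512 ≡ 875 (mod 1061)
290^530 = 290^(512+16+2) ≡ 1 (mod 1061).
Result is 1, so (290/1061) = 1.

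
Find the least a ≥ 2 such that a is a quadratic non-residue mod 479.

13

(2/479) = +1, so 2 is a residue.
(3/479) = +1, so 3 is a residue.
(4/479) = +1, so 4 is a residue.
(5/479) = +1, so 5 is a residue.
(6/479) = +1, so 6 is a residue.
(7/479) = +1, so 7 is a residue.
(8/479) = +1, so 8 is a residue.
(9/479) = +1, so 9 is a residue.
(10/479) = +1, so 10 is a residue.
(11/479) = +1, so 11 is a residue.
(12/479) = +1, so 12 is a residue.
(13/479) = −1, so 13 is the smallest positive non-residue mod 479.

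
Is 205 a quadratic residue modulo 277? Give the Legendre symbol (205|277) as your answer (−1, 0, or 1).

-1

Reciprocity: 205 ≡ 1 and 277 ≡ 1 (mod 4), so (205/277) = +(277/205).
Reduce top mod 205: now compute (72/205).
Pull out 2^3: since 205 ≡ 5 (mod 8), (2/205) = -1, so (2/205)^3 = -1.
Reciprocity: 9 ≡ 1 and 205 ≡ 1 (mod 4), so (9/205) = +(205/9).
Reduce top mod 9: now compute (7/9).
Reciprocity: 7 ≡ 3 and 9 ≡ 1 (mod 4), so (7/9) = +(9/7).
Reduce top mod 7: now compute (2/7).
Pull out 2: since 7 ≡ 7 (mod 8), (2/7) = +1.
Reached (1/7) = 1. Collecting the sign flips along the way, the symbol is -1.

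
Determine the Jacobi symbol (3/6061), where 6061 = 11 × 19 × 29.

Reciprocity: 3 ≡ 3 and 6061 ≡ 1 (mod 4), so (3/6061) = +(6061/3).
Reduce top mod 3: now compute (1/3).
Reached (1/3) = 1. Collecting the sign flips along the way, the symbol is +1.

1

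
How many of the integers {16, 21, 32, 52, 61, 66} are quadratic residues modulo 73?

3

(16/73) = +1 → QR.
(21/73) = -1 → non-residue.
(32/73) = +1 → QR.
(52/73) = -1 → non-residue.
(61/73) = +1 → QR.
(66/73) = -1 → non-residue.
Total quadratic residues among the 6: 3.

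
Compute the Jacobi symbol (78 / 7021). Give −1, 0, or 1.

Pull out 2: since 7021 ≡ 5 (mod 8), (2/7021) = -1.
Reciprocity: 39 ≡ 3 and 7021 ≡ 1 (mod 4), so (39/7021) = +(7021/39).
Reduce top mod 39: now compute (1/39).
Reached (1/39) = 1. Collecting the sign flips along the way, the symbol is -1.

-1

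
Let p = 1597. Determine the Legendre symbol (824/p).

-1

Pull out 2^3: since 1597 ≡ 5 (mod 8), (2/1597) = -1, so (2/1597)^3 = -1.
Reciprocity: 103 ≡ 3 and 1597 ≡ 1 (mod 4), so (103/1597) = +(1597/103).
Reduce top mod 103: now compute (52/103).
Pull out 2^2: since 103 ≡ 7 (mod 8), (2/103) = +1, so (2/103)^2 = +1.
Reciprocity: 13 ≡ 1 and 103 ≡ 3 (mod 4), so (13/103) = +(103/13).
Reduce top mod 13: now compute (12/13).
Pull out 2^2: since 13 ≡ 5 (mod 8), (2/13) = -1, so (2/13)^2 = +1.
Reciprocity: 3 ≡ 3 and 13 ≡ 1 (mod 4), so (3/13) = +(13/3).
Reduce top mod 3: now compute (1/3).
Reached (1/3) = 1. Collecting the sign flips along the way, the symbol is -1.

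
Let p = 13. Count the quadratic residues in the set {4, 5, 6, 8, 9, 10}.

3

(4/13) = +1 → QR.
(5/13) = -1 → non-residue.
(6/13) = -1 → non-residue.
(8/13) = -1 → non-residue.
(9/13) = +1 → QR.
(10/13) = +1 → QR.
Total quadratic residues among the 6: 3.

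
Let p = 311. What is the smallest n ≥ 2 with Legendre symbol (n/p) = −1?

(2/311) = +1, so 2 is a residue.
(3/311) = +1, so 3 is a residue.
(4/311) = +1, so 4 is a residue.
(5/311) = +1, so 5 is a residue.
(6/311) = +1, so 6 is a residue.
(7/311) = +1, so 7 is a residue.
(8/311) = +1, so 8 is a residue.
(9/311) = +1, so 9 is a residue.
(10/311) = +1, so 10 is a residue.
(11/311) = −1, so 11 is the smallest positive non-residue mod 311.

11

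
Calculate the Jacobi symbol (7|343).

Reciprocity: 7 ≡ 3 and 343 ≡ 3 (mod 4), so (7/343) = −(343/7).
Reduce top mod 7: now compute (0/7).
Top reduces to 0: gcd > 1, so the symbol is 0.

0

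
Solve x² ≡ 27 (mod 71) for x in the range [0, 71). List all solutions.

Since 71 ≡ 3 (mod 4), a square root of 27 is 27^((71+1)/4) = 27^18 mod 71.
Repeated squaring: 27^2≡19, 27^4≡6, 27^8≡36, 27^16≡18 (mod 71).
27^18 = 27^(16+2) ≡ 58 (mod 71).
Check: 58² = 3364 ≡ 27 (mod 71). The two roots are 13 and 58.

13, 58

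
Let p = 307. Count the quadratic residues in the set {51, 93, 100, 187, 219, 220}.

(51/307) = -1 → non-residue.
(93/307) = +1 → QR.
(100/307) = +1 → QR.
(187/307) = +1 → QR.
(219/307) = +1 → QR.
(220/307) = -1 → non-residue.
Total quadratic residues among the 6: 4.

4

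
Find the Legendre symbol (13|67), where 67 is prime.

Reciprocity: 13 ≡ 1 and 67 ≡ 3 (mod 4), so (13/67) = +(67/13).
Reduce top mod 13: now compute (2/13).
Pull out 2: since 13 ≡ 5 (mod 8), (2/13) = -1.
Reached (1/13) = 1. Collecting the sign flips along the way, the symbol is -1.

-1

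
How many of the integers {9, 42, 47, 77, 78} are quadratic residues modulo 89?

4

(9/89) = +1 → QR.
(42/89) = +1 → QR.
(47/89) = +1 → QR.
(77/89) = -1 → non-residue.
(78/89) = +1 → QR.
Total quadratic residues among the 5: 4.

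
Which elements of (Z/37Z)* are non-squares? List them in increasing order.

2,5,6,8,13,14,15,17,18,19,20,22,23,24,29,31,32,35

Square k = 1,…,18 (k and 37−k give the same square):
1²=1, 2²=4, 3²=9, 4²=16, 5²=25, 6²=36, 7²≡12, 8²≡27, 9²≡7, 10²≡26, 11²≡10, 12²≡33, 13²≡21, 14²≡11, 15²≡3, 16²≡34, 17²≡30, 18²≡28 (mod 37).
The residues are {1, 3, 4, 7, 9, 10, 11, 12, 16, 21, 25, 26, 27, 28, 30, 33, 34, 36}; the non-residues are the remaining 18 nonzero classes.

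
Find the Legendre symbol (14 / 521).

-1

Euler's criterion: (14/521) ≡ 14^260 (mod 521).
14^2 ≡ 196 (mod 521)
14^4 ≡ 383 (mod 521)
14^8 ≡ 288 (mod 521)
14^16 ≡ 105 (mod 521)
14^32 ≡ 84 (mod 521)
14^64 ≡ 283 (mod 521)
14^128 ≡ 376 (mod 521)
14^256 ≡ 185 (mod 521)
14^260 = 14^(256+4) ≡ 520 (mod 521).
Result is 520 ≡ −1, so (14/521) = −1.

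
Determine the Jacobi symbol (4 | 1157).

1

Pull out 2^2: since 1157 ≡ 5 (mod 8), (2/1157) = -1, so (2/1157)^2 = +1.
Reached (1/1157) = 1. Collecting the sign flips along the way, the symbol is +1.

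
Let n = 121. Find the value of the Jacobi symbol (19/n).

1

Reciprocity: 19 ≡ 3 and 121 ≡ 1 (mod 4), so (19/121) = +(121/19).
Reduce top mod 19: now compute (7/19).
Reciprocity: 7 ≡ 3 and 19 ≡ 3 (mod 4), so (7/19) = −(19/7).
Reduce top mod 7: now compute (5/7).
Reciprocity: 5 ≡ 1 and 7 ≡ 3 (mod 4), so (5/7) = +(7/5).
Reduce top mod 5: now compute (2/5).
Pull out 2: since 5 ≡ 5 (mod 8), (2/5) = -1.
Reached (1/5) = 1. Collecting the sign flips along the way, the symbol is +1.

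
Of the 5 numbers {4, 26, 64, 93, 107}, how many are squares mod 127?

(4/127) = +1 → QR.
(26/127) = +1 → QR.
(64/127) = +1 → QR.
(93/127) = -1 → non-residue.
(107/127) = +1 → QR.
Total quadratic residues among the 5: 4.

4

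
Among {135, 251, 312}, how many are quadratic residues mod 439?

1

(135/439) = -1 → non-residue.
(251/439) = +1 → QR.
(312/439) = -1 → non-residue.
Total quadratic residues among the 3: 1.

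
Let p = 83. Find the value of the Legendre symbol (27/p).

1

Reciprocity: 27 ≡ 3 and 83 ≡ 3 (mod 4), so (27/83) = −(83/27).
Reduce top mod 27: now compute (2/27).
Pull out 2: since 27 ≡ 3 (mod 8), (2/27) = -1.
Reached (1/27) = 1. Collecting the sign flips along the way, the symbol is +1.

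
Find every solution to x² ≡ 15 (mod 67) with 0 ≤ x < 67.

Since 67 ≡ 3 (mod 4), a square root of 15 is 15^((67+1)/4) = 15^17 mod 67.
Repeated squaring: 15^2≡24, 15^4≡40, 15^8≡59, 15^16≡64 (mod 67).
15^17 = 15^(16+1) ≡ 22 (mod 67).
Check: 22² = 484 ≡ 15 (mod 67). The two roots are 22 and 45.

22, 45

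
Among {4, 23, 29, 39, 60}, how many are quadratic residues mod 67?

5

(4/67) = +1 → QR.
(23/67) = +1 → QR.
(29/67) = +1 → QR.
(39/67) = +1 → QR.
(60/67) = +1 → QR.
Total quadratic residues among the 5: 5.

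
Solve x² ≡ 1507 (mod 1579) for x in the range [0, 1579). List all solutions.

173, 1406

Since 1579 ≡ 3 (mod 4), a square root of 1507 is 1507^((1579+1)/4) = 1507^395 mod 1579.
Repeated squaring: 1507^2≡447, 1507^4≡855, 1507^8≡1527, 1507^16≡1125, 1507^32≡846, 1507^64≡429, 1507^128≡877, 1507^256≡156 (mod 1579).
1507^395 = 1507^(256+128+8+2+1) ≡ 173 (mod 1579).
Check: 173² = 29929 ≡ 1507 (mod 1579). The two roots are 173 and 1406.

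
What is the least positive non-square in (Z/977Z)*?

(2/977) = +1, so 2 is a residue.
(3/977) = −1, so 3 is the smallest positive non-residue mod 977.

3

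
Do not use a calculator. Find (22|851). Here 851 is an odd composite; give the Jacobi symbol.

Pull out 2: since 851 ≡ 3 (mod 8), (2/851) = -1.
Reciprocity: 11 ≡ 3 and 851 ≡ 3 (mod 4), so (11/851) = −(851/11).
Reduce top mod 11: now compute (4/11).
Pull out 2^2: since 11 ≡ 3 (mod 8), (2/11) = -1, so (2/11)^2 = +1.
Reached (1/11) = 1. Collecting the sign flips along the way, the symbol is +1.

1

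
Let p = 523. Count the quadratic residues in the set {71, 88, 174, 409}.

2

(71/523) = +1 → QR.
(88/523) = -1 → non-residue.
(174/523) = +1 → QR.
(409/523) = -1 → non-residue.
Total quadratic residues among the 4: 2.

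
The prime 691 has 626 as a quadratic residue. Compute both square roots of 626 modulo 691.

193, 498

Since 691 ≡ 3 (mod 4), a square root of 626 is 626^((691+1)/4) = 626^173 mod 691.
Repeated squaring: 626^2≡79, 626^4≡22, 626^8≡484, 626^16≡7, 626^32≡49, 626^64≡328, 626^128≡479 (mod 691).
626^173 = 626^(128+32+8+4+1) ≡ 193 (mod 691).
Check: 193² = 37249 ≡ 626 (mod 691). The two roots are 193 and 498.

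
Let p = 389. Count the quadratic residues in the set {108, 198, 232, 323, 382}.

(108/389) = -1 → non-residue.
(198/389) = -1 → non-residue.
(232/389) = +1 → QR.
(323/389) = +1 → QR.
(382/389) = +1 → QR.
Total quadratic residues among the 5: 3.

3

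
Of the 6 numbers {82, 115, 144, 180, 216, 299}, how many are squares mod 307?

4

(82/307) = -1 → non-residue.
(115/307) = +1 → QR.
(144/307) = +1 → QR.
(180/307) = -1 → non-residue.
(216/307) = +1 → QR.
(299/307) = +1 → QR.
Total quadratic residues among the 6: 4.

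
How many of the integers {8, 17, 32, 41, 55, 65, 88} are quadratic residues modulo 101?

3

(8/101) = -1 → non-residue.
(17/101) = +1 → QR.
(32/101) = -1 → non-residue.
(41/101) = -1 → non-residue.
(55/101) = -1 → non-residue.
(65/101) = +1 → QR.
(88/101) = +1 → QR.
Total quadratic residues among the 7: 3.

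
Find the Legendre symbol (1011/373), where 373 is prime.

1

Euler's criterion: (1011/373) ≡ 265^186 (mod 373).
265^2 ≡ 101 (mod 373)
265^4 ≡ 130 (mod 373)
265^8 ≡ 115 (mod 373)
265^16 ≡ 170 (mod 373)
265^32 ≡ 179 (mod 373)
265^64 ≡ 336 (mod 373)
265^128 ≡ 250 (mod 373)
265^186 = 265^(128+32+16+8+2) ≡ 1 (mod 373).
Result is 1, so (1011/373) = 1.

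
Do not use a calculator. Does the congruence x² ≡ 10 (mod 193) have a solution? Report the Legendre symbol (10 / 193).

-1

Pull out 2: since 193 ≡ 1 (mod 8), (2/193) = +1.
Reciprocity: 5 ≡ 1 and 193 ≡ 1 (mod 4), so (5/193) = +(193/5).
Reduce top mod 5: now compute (3/5).
Reciprocity: 3 ≡ 3 and 5 ≡ 1 (mod 4), so (3/5) = +(5/3).
Reduce top mod 3: now compute (2/3).
Pull out 2: since 3 ≡ 3 (mod 8), (2/3) = -1.
Reached (1/3) = 1. Collecting the sign flips along the way, the symbol is -1.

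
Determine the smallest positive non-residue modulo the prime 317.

(2/317) = −1, so 2 is the smallest positive non-residue mod 317.

2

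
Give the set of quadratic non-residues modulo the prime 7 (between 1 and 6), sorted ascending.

Square k = 1,…,3 (k and 7−k give the same square):
1²=1, 2²=4, 3²≡2 (mod 7).
The residues are {1, 2, 4}; the non-residues are the remaining 3 nonzero classes.

3 5 6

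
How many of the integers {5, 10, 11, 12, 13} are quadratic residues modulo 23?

2

(5/23) = -1 → non-residue.
(10/23) = -1 → non-residue.
(11/23) = -1 → non-residue.
(12/23) = +1 → QR.
(13/23) = +1 → QR.
Total quadratic residues among the 5: 2.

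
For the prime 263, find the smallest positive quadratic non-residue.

5

(2/263) = +1, so 2 is a residue.
(3/263) = +1, so 3 is a residue.
(4/263) = +1, so 4 is a residue.
(5/263) = −1, so 5 is the smallest positive non-residue mod 263.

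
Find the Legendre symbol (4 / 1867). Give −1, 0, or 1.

1

Pull out 2^2: since 1867 ≡ 3 (mod 8), (2/1867) = -1, so (2/1867)^2 = +1.
Reached (1/1867) = 1. Collecting the sign flips along the way, the symbol is +1.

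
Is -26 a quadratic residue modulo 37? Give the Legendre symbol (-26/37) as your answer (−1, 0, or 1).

1

Euler's criterion: (-26/37) ≡ 11^18 (mod 37).
11^2 ≡ 10 (mod 37)
11^4 ≡ 26 (mod 37)
11^8 ≡ 10 (mod 37)
11^16 ≡ 26 (mod 37)
11^18 = 11^(16+2) ≡ 1 (mod 37).
Result is 1, so (-26/37) = 1.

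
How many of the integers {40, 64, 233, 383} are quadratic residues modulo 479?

3

(40/479) = +1 → QR.
(64/479) = +1 → QR.
(233/479) = +1 → QR.
(383/479) = -1 → non-residue.
Total quadratic residues among the 4: 3.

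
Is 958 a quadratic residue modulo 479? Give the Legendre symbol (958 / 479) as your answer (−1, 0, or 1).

0

First reduce: 958 ≡ 0 (mod 479).
Top reduces to 0: gcd > 1, so the symbol is 0.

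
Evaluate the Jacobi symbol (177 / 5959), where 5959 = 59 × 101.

0

Reciprocity: 177 ≡ 1 and 5959 ≡ 3 (mod 4), so (177/5959) = +(5959/177).
Reduce top mod 177: now compute (118/177).
Pull out 2: since 177 ≡ 1 (mod 8), (2/177) = +1.
Reciprocity: 59 ≡ 3 and 177 ≡ 1 (mod 4), so (59/177) = +(177/59).
Reduce top mod 59: now compute (0/59).
Top reduces to 0: gcd > 1, so the symbol is 0.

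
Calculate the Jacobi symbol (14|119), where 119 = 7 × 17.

Pull out 2: since 119 ≡ 7 (mod 8), (2/119) = +1.
Reciprocity: 7 ≡ 3 and 119 ≡ 3 (mod 4), so (7/119) = −(119/7).
Reduce top mod 7: now compute (0/7).
Top reduces to 0: gcd > 1, so the symbol is 0.

0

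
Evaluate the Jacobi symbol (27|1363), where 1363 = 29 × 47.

Reciprocity: 27 ≡ 3 and 1363 ≡ 3 (mod 4), so (27/1363) = −(1363/27).
Reduce top mod 27: now compute (13/27).
Reciprocity: 13 ≡ 1 and 27 ≡ 3 (mod 4), so (13/27) = +(27/13).
Reduce top mod 13: now compute (1/13).
Reached (1/13) = 1. Collecting the sign flips along the way, the symbol is -1.

-1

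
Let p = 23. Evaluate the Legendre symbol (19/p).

Reciprocity: 19 ≡ 3 and 23 ≡ 3 (mod 4), so (19/23) = −(23/19).
Reduce top mod 19: now compute (4/19).
Pull out 2^2: since 19 ≡ 3 (mod 8), (2/19) = -1, so (2/19)^2 = +1.
Reached (1/19) = 1. Collecting the sign flips along the way, the symbol is -1.

-1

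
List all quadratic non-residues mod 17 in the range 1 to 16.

Square k = 1,…,8 (k and 17−k give the same square):
1²=1, 2²=4, 3²=9, 4²=16, 5²≡8, 6²≡2, 7²≡15, 8²≡13 (mod 17).
The residues are {1, 2, 4, 8, 9, 13, 15, 16}; the non-residues are the remaining 8 nonzero classes.

3,5,6,7,10,11,12,14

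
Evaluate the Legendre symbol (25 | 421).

1

Euler's criterion: (25/421) ≡ 25^210 (mod 421).
25^2 ≡ 204 (mod 421)
25^4 ≡ 358 (mod 421)
25^8 ≡ 180 (mod 421)
25^16 ≡ 404 (mod 421)
25^32 ≡ 289 (mod 421)
25^64 ≡ 163 (mod 421)
25^128 ≡ 46 (mod 421)
25^210 = 25^(128+64+16+2) ≡ 1 (mod 421).
Result is 1, so (25/421) = 1.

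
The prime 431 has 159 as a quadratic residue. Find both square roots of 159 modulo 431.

Since 431 ≡ 3 (mod 4), a square root of 159 is 159^((431+1)/4) = 159^108 mod 431.
Repeated squaring: 159^2≡283, 159^4≡354, 159^8≡326, 159^16≡250, 159^32≡5, 159^64≡25 (mod 431).
159^108 = 159^(64+32+8+4) ≡ 361 (mod 431).
Check: 361² = 130321 ≡ 159 (mod 431). The two roots are 70 and 361.

70, 361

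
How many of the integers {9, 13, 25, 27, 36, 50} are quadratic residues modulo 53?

(9/53) = +1 → QR.
(13/53) = +1 → QR.
(25/53) = +1 → QR.
(27/53) = -1 → non-residue.
(36/53) = +1 → QR.
(50/53) = -1 → non-residue.
Total quadratic residues among the 6: 4.

4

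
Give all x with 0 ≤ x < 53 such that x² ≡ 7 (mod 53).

22, 31

53 ≡ 1 (mod 4), so we find a root by search.
Trying successive values, 22² = 484 ≡ 7 (mod 53). The other root is 53 − 22 = 31.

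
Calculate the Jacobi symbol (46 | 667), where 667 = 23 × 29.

Pull out 2: since 667 ≡ 3 (mod 8), (2/667) = -1.
Reciprocity: 23 ≡ 3 and 667 ≡ 3 (mod 4), so (23/667) = −(667/23).
Reduce top mod 23: now compute (0/23).
Top reduces to 0: gcd > 1, so the symbol is 0.

0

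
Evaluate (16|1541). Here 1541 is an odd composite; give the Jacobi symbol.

1

Pull out 2^4: since 1541 ≡ 5 (mod 8), (2/1541) = -1, so (2/1541)^4 = +1.
Reached (1/1541) = 1. Collecting the sign flips along the way, the symbol is +1.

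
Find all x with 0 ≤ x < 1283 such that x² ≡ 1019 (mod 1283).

Since 1283 ≡ 3 (mod 4), a square root of 1019 is 1019^((1283+1)/4) = 1019^321 mod 1283.
Repeated squaring: 1019^2≡414, 1019^4≡757, 1019^8≡831, 1019^16≡307, 1019^32≡590, 1019^64≡407, 1019^128≡142, 1019^256≡919 (mod 1283).
1019^321 = 1019^(256+64+1) ≡ 100 (mod 1283).
Check: 100² = 10000 ≡ 1019 (mod 1283). The two roots are 100 and 1183.

100, 1183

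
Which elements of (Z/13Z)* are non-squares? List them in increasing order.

2 5 6 7 8 11

Square k = 1,…,6 (k and 13−k give the same square):
1²=1, 2²=4, 3²=9, 4²≡3, 5²≡12, 6²≡10 (mod 13).
The residues are {1, 3, 4, 9, 10, 12}; the non-residues are the remaining 6 nonzero classes.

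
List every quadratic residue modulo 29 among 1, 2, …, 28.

Square k = 1,…,14 (k and 29−k give the same square):
1²=1, 2²=4, 3²=9, 4²=16, 5²=25, 6²≡7, 7²≡20, 8²≡6, 9²≡23, 10²≡13, 11²≡5, 12²≡28, 13²≡24, 14²≡22 (mod 29).
So the quadratic residues mod 29 are {1, 4, 5, 6, 7, 9, 13, 16, 20, 22, 23, 24, 25, 28}.

1,4,5,6,7,9,13,16,20,22,23,24,25,28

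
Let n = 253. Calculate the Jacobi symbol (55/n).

0

Reciprocity: 55 ≡ 3 and 253 ≡ 1 (mod 4), so (55/253) = +(253/55).
Reduce top mod 55: now compute (33/55).
Reciprocity: 33 ≡ 1 and 55 ≡ 3 (mod 4), so (33/55) = +(55/33).
Reduce top mod 33: now compute (22/33).
Pull out 2: since 33 ≡ 1 (mod 8), (2/33) = +1.
Reciprocity: 11 ≡ 3 and 33 ≡ 1 (mod 4), so (11/33) = +(33/11).
Reduce top mod 11: now compute (0/11).
Top reduces to 0: gcd > 1, so the symbol is 0.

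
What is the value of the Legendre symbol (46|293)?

Euler's criterion: (46/293) ≡ 46^146 (mod 293).
46^2 ≡ 65 (mod 293)
46^4 ≡ 123 (mod 293)
46^8 ≡ 186 (mod 293)
46^16 ≡ 22 (mod 293)
46^32 ≡ 191 (mod 293)
46^64 ≡ 149 (mod 293)
46^128 ≡ 226 (mod 293)
46^146 = 46^(128+16+2) ≡ 1 (mod 293).
Result is 1, so (46/293) = 1.

1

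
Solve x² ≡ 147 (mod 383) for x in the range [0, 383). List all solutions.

36, 347

Since 383 ≡ 3 (mod 4), a square root of 147 is 147^((383+1)/4) = 147^96 mod 383.
Repeated squaring: 147^2≡161, 147^4≡260, 147^8≡192, 147^16≡96, 147^32≡24, 147^64≡193 (mod 383).
147^96 = 147^(64+32) ≡ 36 (mod 383).
Check: 36² = 1296 ≡ 147 (mod 383). The two roots are 36 and 347.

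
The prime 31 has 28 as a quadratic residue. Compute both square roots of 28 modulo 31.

Since 31 ≡ 3 (mod 4), a square root of 28 is 28^((31+1)/4) = 28^8 mod 31.
Repeated squaring: 28^2≡9, 28^4≡19, 28^8≡20 (mod 31).
28^8 = 28^(8) ≡ 20 (mod 31).
Check: 20² = 400 ≡ 28 (mod 31). The two roots are 11 and 20.

11, 20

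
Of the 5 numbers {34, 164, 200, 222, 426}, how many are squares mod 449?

(34/449) = -1 → non-residue.
(164/449) = +1 → QR.
(200/449) = +1 → QR.
(222/449) = +1 → QR.
(426/449) = +1 → QR.
Total quadratic residues among the 5: 4.

4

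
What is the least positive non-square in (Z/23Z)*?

5

(2/23) = +1, so 2 is a residue.
(3/23) = +1, so 3 is a residue.
(4/23) = +1, so 4 is a residue.
(5/23) = −1, so 5 is the smallest positive non-residue mod 23.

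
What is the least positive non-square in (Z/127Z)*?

(2/127) = +1, so 2 is a residue.
(3/127) = −1, so 3 is the smallest positive non-residue mod 127.

3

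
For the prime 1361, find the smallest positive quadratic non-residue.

3

(2/1361) = +1, so 2 is a residue.
(3/1361) = −1, so 3 is the smallest positive non-residue mod 1361.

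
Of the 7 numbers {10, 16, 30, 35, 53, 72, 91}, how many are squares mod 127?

4

(10/127) = -1 → non-residue.
(16/127) = +1 → QR.
(30/127) = +1 → QR.
(35/127) = +1 → QR.
(53/127) = -1 → non-residue.
(72/127) = +1 → QR.
(91/127) = -1 → non-residue.
Total quadratic residues among the 7: 4.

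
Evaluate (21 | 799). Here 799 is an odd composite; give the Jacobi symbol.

Reciprocity: 21 ≡ 1 and 799 ≡ 3 (mod 4), so (21/799) = +(799/21).
Reduce top mod 21: now compute (1/21).
Reached (1/21) = 1. Collecting the sign flips along the way, the symbol is +1.

1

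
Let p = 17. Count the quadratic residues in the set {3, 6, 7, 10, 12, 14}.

0

(3/17) = -1 → non-residue.
(6/17) = -1 → non-residue.
(7/17) = -1 → non-residue.
(10/17) = -1 → non-residue.
(12/17) = -1 → non-residue.
(14/17) = -1 → non-residue.
Total quadratic residues among the 6: 0.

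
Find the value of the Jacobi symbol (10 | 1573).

Pull out 2: since 1573 ≡ 5 (mod 8), (2/1573) = -1.
Reciprocity: 5 ≡ 1 and 1573 ≡ 1 (mod 4), so (5/1573) = +(1573/5).
Reduce top mod 5: now compute (3/5).
Reciprocity: 3 ≡ 3 and 5 ≡ 1 (mod 4), so (3/5) = +(5/3).
Reduce top mod 3: now compute (2/3).
Pull out 2: since 3 ≡ 3 (mod 8), (2/3) = -1.
Reached (1/3) = 1. Collecting the sign flips along the way, the symbol is +1.

1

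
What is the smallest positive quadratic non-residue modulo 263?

(2/263) = +1, so 2 is a residue.
(3/263) = +1, so 3 is a residue.
(4/263) = +1, so 4 is a residue.
(5/263) = −1, so 5 is the smallest positive non-residue mod 263.

5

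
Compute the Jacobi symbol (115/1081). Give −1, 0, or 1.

Reciprocity: 115 ≡ 3 and 1081 ≡ 1 (mod 4), so (115/1081) = +(1081/115).
Reduce top mod 115: now compute (46/115).
Pull out 2: since 115 ≡ 3 (mod 8), (2/115) = -1.
Reciprocity: 23 ≡ 3 and 115 ≡ 3 (mod 4), so (23/115) = −(115/23).
Reduce top mod 23: now compute (0/23).
Top reduces to 0: gcd > 1, so the symbol is 0.

0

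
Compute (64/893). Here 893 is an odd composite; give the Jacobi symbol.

1

Pull out 2^6: since 893 ≡ 5 (mod 8), (2/893) = -1, so (2/893)^6 = +1.
Reached (1/893) = 1. Collecting the sign flips along the way, the symbol is +1.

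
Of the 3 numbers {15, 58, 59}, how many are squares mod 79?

(15/79) = -1 → non-residue.
(58/79) = -1 → non-residue.
(59/79) = -1 → non-residue.
Total quadratic residues among the 3: 0.

0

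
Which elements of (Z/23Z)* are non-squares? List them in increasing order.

5, 7, 10, 11, 14, 15, 17, 19, 20, 21, 22

Square k = 1,…,11 (k and 23−k give the same square):
1²=1, 2²=4, 3²=9, 4²=16, 5²≡2, 6²≡13, 7²≡3, 8²≡18, 9²≡12, 10²≡8, 11²≡6 (mod 23).
The residues are {1, 2, 3, 4, 6, 8, 9, 12, 13, 16, 18}; the non-residues are the remaining 11 nonzero classes.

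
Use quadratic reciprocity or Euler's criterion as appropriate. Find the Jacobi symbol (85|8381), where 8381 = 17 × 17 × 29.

0

Reciprocity: 85 ≡ 1 and 8381 ≡ 1 (mod 4), so (85/8381) = +(8381/85).
Reduce top mod 85: now compute (51/85).
Reciprocity: 51 ≡ 3 and 85 ≡ 1 (mod 4), so (51/85) = +(85/51).
Reduce top mod 51: now compute (34/51).
Pull out 2: since 51 ≡ 3 (mod 8), (2/51) = -1.
Reciprocity: 17 ≡ 1 and 51 ≡ 3 (mod 4), so (17/51) = +(51/17).
Reduce top mod 17: now compute (0/17).
Top reduces to 0: gcd > 1, so the symbol is 0.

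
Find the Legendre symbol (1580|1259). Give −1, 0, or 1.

1

First reduce: 1580 ≡ 321 (mod 1259).
Reciprocity: 321 ≡ 1 and 1259 ≡ 3 (mod 4), so (321/1259) = +(1259/321).
Reduce top mod 321: now compute (296/321).
Pull out 2^3: since 321 ≡ 1 (mod 8), (2/321) = +1, so (2/321)^3 = +1.
Reciprocity: 37 ≡ 1 and 321 ≡ 1 (mod 4), so (37/321) = +(321/37).
Reduce top mod 37: now compute (25/37).
Reciprocity: 25 ≡ 1 and 37 ≡ 1 (mod 4), so (25/37) = +(37/25).
Reduce top mod 25: now compute (12/25).
Pull out 2^2: since 25 ≡ 1 (mod 8), (2/25) = +1, so (2/25)^2 = +1.
Reciprocity: 3 ≡ 3 and 25 ≡ 1 (mod 4), so (3/25) = +(25/3).
Reduce top mod 3: now compute (1/3).
Reached (1/3) = 1. Collecting the sign flips along the way, the symbol is +1.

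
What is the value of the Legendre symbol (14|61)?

1

Euler's criterion: (14/61) ≡ 14^30 (mod 61).
14^2 ≡ 13 (mod 61)
14^4 ≡ 47 (mod 61)
14^8 ≡ 13 (mod 61)
14^16 ≡ 47 (mod 61)
14^30 = 14^(16+8+4+2) ≡ 1 (mod 61).
Result is 1, so (14/61) = 1.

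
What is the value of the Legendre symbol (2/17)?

1

Pull out 2: since 17 ≡ 1 (mod 8), (2/17) = +1.
Reached (1/17) = 1. Collecting the sign flips along the way, the symbol is +1.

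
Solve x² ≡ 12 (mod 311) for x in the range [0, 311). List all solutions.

50, 261

Since 311 ≡ 3 (mod 4), a square root of 12 is 12^((311+1)/4) = 12^78 mod 311.
Repeated squaring: 12^2≡144, 12^4≡210, 12^8≡249, 12^16≡112, 12^32≡104, 12^64≡242 (mod 311).
12^78 = 12^(64+8+4+2) ≡ 50 (mod 311).
Check: 50² = 2500 ≡ 12 (mod 311). The two roots are 50 and 261.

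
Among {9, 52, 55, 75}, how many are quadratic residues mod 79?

(9/79) = +1 → QR.
(52/79) = +1 → QR.
(55/79) = +1 → QR.
(75/79) = -1 → non-residue.
Total quadratic residues among the 4: 3.

3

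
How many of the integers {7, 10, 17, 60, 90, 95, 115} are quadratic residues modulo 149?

3

(7/149) = +1 → QR.
(10/149) = -1 → non-residue.
(17/149) = +1 → QR.
(60/149) = -1 → non-residue.
(90/149) = -1 → non-residue.
(95/149) = +1 → QR.
(115/149) = -1 → non-residue.
Total quadratic residues among the 7: 3.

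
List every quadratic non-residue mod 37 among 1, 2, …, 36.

2 5 6 8 13 14 15 17 18 19 20 22 23 24 29 31 32 35

Square k = 1,…,18 (k and 37−k give the same square):
1²=1, 2²=4, 3²=9, 4²=16, 5²=25, 6²=36, 7²≡12, 8²≡27, 9²≡7, 10²≡26, 11²≡10, 12²≡33, 13²≡21, 14²≡11, 15²≡3, 16²≡34, 17²≡30, 18²≡28 (mod 37).
The residues are {1, 3, 4, 7, 9, 10, 11, 12, 16, 21, 25, 26, 27, 28, 30, 33, 34, 36}; the non-residues are the remaining 18 nonzero classes.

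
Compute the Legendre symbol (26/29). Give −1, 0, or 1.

-1

Euler's criterion: (26/29) ≡ 26^14 (mod 29).
26^2 ≡ 9 (mod 29)
26^4 ≡ 23 (mod 29)
26^8 ≡ 7 (mod 29)
26^14 = 26^(8+4+2) ≡ 28 (mod 29).
Result is 28 ≡ −1, so (26/29) = −1.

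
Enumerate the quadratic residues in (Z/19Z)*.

1, 4, 5, 6, 7, 9, 11, 16, 17

Square k = 1,…,9 (k and 19−k give the same square):
1²=1, 2²=4, 3²=9, 4²=16, 5²≡6, 6²≡17, 7²≡11, 8²≡7, 9²≡5 (mod 19).
So the quadratic residues mod 19 are {1, 4, 5, 6, 7, 9, 11, 16, 17}.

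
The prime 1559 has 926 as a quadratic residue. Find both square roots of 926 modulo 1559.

Since 1559 ≡ 3 (mod 4), a square root of 926 is 926^((1559+1)/4) = 926^390 mod 1559.
Repeated squaring: 926^2≡26, 926^4≡676, 926^8≡189, 926^16≡1423, 926^32≡1347, 926^64≡1292, 926^128≡1134, 926^256≡1340 (mod 1559).
926^390 = 926^(256+128+4+2) ≡ 997 (mod 1559).
Check: 997² = 994009 ≡ 926 (mod 1559). The two roots are 562 and 997.

562, 997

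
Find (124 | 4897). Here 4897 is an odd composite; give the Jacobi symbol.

Pull out 2^2: since 4897 ≡ 1 (mod 8), (2/4897) = +1, so (2/4897)^2 = +1.
Reciprocity: 31 ≡ 3 and 4897 ≡ 1 (mod 4), so (31/4897) = +(4897/31).
Reduce top mod 31: now compute (30/31).
Pull out 2: since 31 ≡ 7 (mod 8), (2/31) = +1.
Reciprocity: 15 ≡ 3 and 31 ≡ 3 (mod 4), so (15/31) = −(31/15).
Reduce top mod 15: now compute (1/15).
Reached (1/15) = 1. Collecting the sign flips along the way, the symbol is -1.

-1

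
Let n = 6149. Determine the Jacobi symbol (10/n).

-1

Pull out 2: since 6149 ≡ 5 (mod 8), (2/6149) = -1.
Reciprocity: 5 ≡ 1 and 6149 ≡ 1 (mod 4), so (5/6149) = +(6149/5).
Reduce top mod 5: now compute (4/5).
Pull out 2^2: since 5 ≡ 5 (mod 8), (2/5) = -1, so (2/5)^2 = +1.
Reached (1/5) = 1. Collecting the sign flips along the way, the symbol is -1.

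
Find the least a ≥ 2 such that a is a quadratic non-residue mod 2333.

2

(2/2333) = −1, so 2 is the smallest positive non-residue mod 2333.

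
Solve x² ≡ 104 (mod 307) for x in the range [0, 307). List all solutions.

59, 248

Since 307 ≡ 3 (mod 4), a square root of 104 is 104^((307+1)/4) = 104^77 mod 307.
Repeated squaring: 104^2≡71, 104^4≡129, 104^8≡63, 104^16≡285, 104^32≡177, 104^64≡15 (mod 307).
104^77 = 104^(64+8+4+1) ≡ 248 (mod 307).
Check: 248² = 61504 ≡ 104 (mod 307). The two roots are 59 and 248.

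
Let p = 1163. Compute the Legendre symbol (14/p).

1

Pull out 2: since 1163 ≡ 3 (mod 8), (2/1163) = -1.
Reciprocity: 7 ≡ 3 and 1163 ≡ 3 (mod 4), so (7/1163) = −(1163/7).
Reduce top mod 7: now compute (1/7).
Reached (1/7) = 1. Collecting the sign flips along the way, the symbol is +1.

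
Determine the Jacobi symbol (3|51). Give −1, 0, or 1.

Reciprocity: 3 ≡ 3 and 51 ≡ 3 (mod 4), so (3/51) = −(51/3).
Reduce top mod 3: now compute (0/3).
Top reduces to 0: gcd > 1, so the symbol is 0.

0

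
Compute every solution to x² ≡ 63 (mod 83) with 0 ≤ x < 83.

Since 83 ≡ 3 (mod 4), a square root of 63 is 63^((83+1)/4) = 63^21 mod 83.
Repeated squaring: 63^2≡68, 63^4≡59, 63^8≡78, 63^16≡25 (mod 83).
63^21 = 63^(16+4+1) ≡ 48 (mod 83).
Check: 48² = 2304 ≡ 63 (mod 83). The two roots are 35 and 48.

35, 48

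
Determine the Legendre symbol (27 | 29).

Euler's criterion: (27/29) ≡ 27^14 (mod 29).
27^2 ≡ 4 (mod 29)
27^4 ≡ 16 (mod 29)
27^8 ≡ 24 (mod 29)
27^14 = 27^(8+4+2) ≡ 28 (mod 29).
Result is 28 ≡ −1, so (27/29) = −1.

-1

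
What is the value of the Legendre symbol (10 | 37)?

1

Pull out 2: since 37 ≡ 5 (mod 8), (2/37) = -1.
Reciprocity: 5 ≡ 1 and 37 ≡ 1 (mod 4), so (5/37) = +(37/5).
Reduce top mod 5: now compute (2/5).
Pull out 2: since 5 ≡ 5 (mod 8), (2/5) = -1.
Reached (1/5) = 1. Collecting the sign flips along the way, the symbol is +1.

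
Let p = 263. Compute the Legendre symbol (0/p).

Top reduces to 0: gcd > 1, so the symbol is 0.

0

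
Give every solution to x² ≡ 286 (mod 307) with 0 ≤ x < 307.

Since 307 ≡ 3 (mod 4), a square root of 286 is 286^((307+1)/4) = 286^77 mod 307.
Repeated squaring: 286^2≡134, 286^4≡150, 286^8≡89, 286^16≡246, 286^32≡37, 286^64≡141 (mod 307).
286^77 = 286^(64+8+4+1) ≡ 277 (mod 307).
Check: 277² = 76729 ≡ 286 (mod 307). The two roots are 30 and 277.

30, 277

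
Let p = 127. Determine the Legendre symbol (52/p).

Euler's criterion: (52/127) ≡ 52^63 (mod 127).
52^2 ≡ 37 (mod 127)
52^4 ≡ 99 (mod 127)
52^8 ≡ 22 (mod 127)
52^16 ≡ 103 (mod 127)
52^32 ≡ 68 (mod 127)
52^63 = 52^(32+16+8+4+2+1) ≡ 1 (mod 127).
Result is 1, so (52/127) = 1.

1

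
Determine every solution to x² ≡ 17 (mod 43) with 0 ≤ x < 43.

Since 43 ≡ 3 (mod 4), a square root of 17 is 17^((43+1)/4) = 17^11 mod 43.
Repeated squaring: 17^2≡31, 17^4≡15, 17^8≡10 (mod 43).
17^11 = 17^(8+2+1) ≡ 24 (mod 43).
Check: 24² = 576 ≡ 17 (mod 43). The two roots are 19 and 24.

19, 24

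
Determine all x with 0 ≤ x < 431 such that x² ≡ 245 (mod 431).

Since 431 ≡ 3 (mod 4), a square root of 245 is 245^((431+1)/4) = 245^108 mod 431.
Repeated squaring: 245^2≡116, 245^4≡95, 245^8≡405, 245^16≡245, 245^32≡116, 245^64≡95 (mod 431).
245^108 = 245^(64+32+8+4) ≡ 405 (mod 431).
Check: 405² = 164025 ≡ 245 (mod 431). The two roots are 26 and 405.

26, 405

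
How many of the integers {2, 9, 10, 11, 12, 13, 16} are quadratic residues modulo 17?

(2/17) = +1 → QR.
(9/17) = +1 → QR.
(10/17) = -1 → non-residue.
(11/17) = -1 → non-residue.
(12/17) = -1 → non-residue.
(13/17) = +1 → QR.
(16/17) = +1 → QR.
Total quadratic residues among the 7: 4.

4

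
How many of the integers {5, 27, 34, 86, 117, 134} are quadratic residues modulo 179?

(5/179) = +1 → QR.
(27/179) = +1 → QR.
(34/179) = -1 → non-residue.
(86/179) = -1 → non-residue.
(117/179) = +1 → QR.
(134/179) = -1 → non-residue.
Total quadratic residues among the 6: 3.

3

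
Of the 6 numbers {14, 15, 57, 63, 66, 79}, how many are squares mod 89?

2

(14/89) = -1 → non-residue.
(15/89) = -1 → non-residue.
(57/89) = +1 → QR.
(63/89) = -1 → non-residue.
(66/89) = -1 → non-residue.
(79/89) = +1 → QR.
Total quadratic residues among the 6: 2.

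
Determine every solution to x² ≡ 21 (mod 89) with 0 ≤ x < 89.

89 ≡ 1 (mod 4), so we find a root by search.
Trying successive values, 33² = 1089 ≡ 21 (mod 89). The other root is 89 − 33 = 56.

33, 56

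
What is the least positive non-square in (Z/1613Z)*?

2

(2/1613) = −1, so 2 is the smallest positive non-residue mod 1613.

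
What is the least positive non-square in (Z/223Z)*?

3

(2/223) = +1, so 2 is a residue.
(3/223) = −1, so 3 is the smallest positive non-residue mod 223.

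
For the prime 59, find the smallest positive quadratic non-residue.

(2/59) = −1, so 2 is the smallest positive non-residue mod 59.

2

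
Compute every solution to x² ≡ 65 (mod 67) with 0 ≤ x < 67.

20, 47

Since 67 ≡ 3 (mod 4), a square root of 65 is 65^((67+1)/4) = 65^17 mod 67.
Repeated squaring: 65^2≡4, 65^4≡16, 65^8≡55, 65^16≡10 (mod 67).
65^17 = 65^(16+1) ≡ 47 (mod 67).
Check: 47² = 2209 ≡ 65 (mod 67). The two roots are 20 and 47.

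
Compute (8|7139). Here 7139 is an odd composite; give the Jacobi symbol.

Pull out 2^3: since 7139 ≡ 3 (mod 8), (2/7139) = -1, so (2/7139)^3 = -1.
Reached (1/7139) = 1. Collecting the sign flips along the way, the symbol is -1.

-1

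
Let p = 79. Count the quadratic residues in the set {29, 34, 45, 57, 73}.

(29/79) = -1 → non-residue.
(34/79) = -1 → non-residue.
(45/79) = +1 → QR.
(57/79) = -1 → non-residue.
(73/79) = +1 → QR.
Total quadratic residues among the 5: 2.

2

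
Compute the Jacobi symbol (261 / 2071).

Reciprocity: 261 ≡ 1 and 2071 ≡ 3 (mod 4), so (261/2071) = +(2071/261).
Reduce top mod 261: now compute (244/261).
Pull out 2^2: since 261 ≡ 5 (mod 8), (2/261) = -1, so (2/261)^2 = +1.
Reciprocity: 61 ≡ 1 and 261 ≡ 1 (mod 4), so (61/261) = +(261/61).
Reduce top mod 61: now compute (17/61).
Reciprocity: 17 ≡ 1 and 61 ≡ 1 (mod 4), so (17/61) = +(61/17).
Reduce top mod 17: now compute (10/17).
Pull out 2: since 17 ≡ 1 (mod 8), (2/17) = +1.
Reciprocity: 5 ≡ 1 and 17 ≡ 1 (mod 4), so (5/17) = +(17/5).
Reduce top mod 5: now compute (2/5).
Pull out 2: since 5 ≡ 5 (mod 8), (2/5) = -1.
Reached (1/5) = 1. Collecting the sign flips along the way, the symbol is -1.

-1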